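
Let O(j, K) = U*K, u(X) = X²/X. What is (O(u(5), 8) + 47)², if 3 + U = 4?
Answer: 3025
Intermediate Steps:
u(X) = X
U = 1 (U = -3 + 4 = 1)
O(j, K) = K (O(j, K) = 1*K = K)
(O(u(5), 8) + 47)² = (8 + 47)² = 55² = 3025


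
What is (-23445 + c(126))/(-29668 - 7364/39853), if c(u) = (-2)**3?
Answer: 934672409/1182366168 ≈ 0.79051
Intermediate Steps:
c(u) = -8
(-23445 + c(126))/(-29668 - 7364/39853) = (-23445 - 8)/(-29668 - 7364/39853) = -23453/(-29668 - 7364*1/39853) = -23453/(-29668 - 7364/39853) = -23453/(-1182366168/39853) = -23453*(-39853/1182366168) = 934672409/1182366168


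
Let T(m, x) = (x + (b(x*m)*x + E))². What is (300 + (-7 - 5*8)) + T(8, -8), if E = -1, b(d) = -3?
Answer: 478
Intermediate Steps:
T(m, x) = (-1 - 2*x)² (T(m, x) = (x + (-3*x - 1))² = (x + (-1 - 3*x))² = (-1 - 2*x)²)
(300 + (-7 - 5*8)) + T(8, -8) = (300 + (-7 - 5*8)) + (1 + 2*(-8))² = (300 + (-7 - 40)) + (1 - 16)² = (300 - 47) + (-15)² = 253 + 225 = 478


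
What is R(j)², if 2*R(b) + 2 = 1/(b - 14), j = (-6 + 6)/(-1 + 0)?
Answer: 841/784 ≈ 1.0727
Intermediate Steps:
j = 0 (j = 0/(-1) = 0*(-1) = 0)
R(b) = -1 + 1/(2*(-14 + b)) (R(b) = -1 + 1/(2*(b - 14)) = -1 + 1/(2*(-14 + b)))
R(j)² = ((29/2 - 1*0)/(-14 + 0))² = ((29/2 + 0)/(-14))² = (-1/14*29/2)² = (-29/28)² = 841/784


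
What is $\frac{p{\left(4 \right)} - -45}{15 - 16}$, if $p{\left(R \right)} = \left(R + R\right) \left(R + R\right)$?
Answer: $-109$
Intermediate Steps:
$p{\left(R \right)} = 4 R^{2}$ ($p{\left(R \right)} = 2 R 2 R = 4 R^{2}$)
$\frac{p{\left(4 \right)} - -45}{15 - 16} = \frac{4 \cdot 4^{2} - -45}{15 - 16} = \frac{4 \cdot 16 + 45}{-1} = - (64 + 45) = \left(-1\right) 109 = -109$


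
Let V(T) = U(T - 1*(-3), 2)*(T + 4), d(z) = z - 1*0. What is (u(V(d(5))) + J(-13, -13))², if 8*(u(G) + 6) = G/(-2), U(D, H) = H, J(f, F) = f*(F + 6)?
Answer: 450241/64 ≈ 7035.0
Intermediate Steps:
d(z) = z (d(z) = z + 0 = z)
J(f, F) = f*(6 + F)
V(T) = 8 + 2*T (V(T) = 2*(T + 4) = 2*(4 + T) = 8 + 2*T)
u(G) = -6 - G/16 (u(G) = -6 + (G/(-2))/8 = -6 + (G*(-½))/8 = -6 + (-G/2)/8 = -6 - G/16)
(u(V(d(5))) + J(-13, -13))² = ((-6 - (8 + 2*5)/16) - 13*(6 - 13))² = ((-6 - (8 + 10)/16) - 13*(-7))² = ((-6 - 1/16*18) + 91)² = ((-6 - 9/8) + 91)² = (-57/8 + 91)² = (671/8)² = 450241/64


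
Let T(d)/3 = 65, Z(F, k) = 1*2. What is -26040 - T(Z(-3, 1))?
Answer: -26235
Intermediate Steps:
Z(F, k) = 2
T(d) = 195 (T(d) = 3*65 = 195)
-26040 - T(Z(-3, 1)) = -26040 - 1*195 = -26040 - 195 = -26235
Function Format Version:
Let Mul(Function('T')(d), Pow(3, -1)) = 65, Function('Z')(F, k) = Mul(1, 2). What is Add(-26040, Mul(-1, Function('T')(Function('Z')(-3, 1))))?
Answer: -26235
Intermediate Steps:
Function('Z')(F, k) = 2
Function('T')(d) = 195 (Function('T')(d) = Mul(3, 65) = 195)
Add(-26040, Mul(-1, Function('T')(Function('Z')(-3, 1)))) = Add(-26040, Mul(-1, 195)) = Add(-26040, -195) = -26235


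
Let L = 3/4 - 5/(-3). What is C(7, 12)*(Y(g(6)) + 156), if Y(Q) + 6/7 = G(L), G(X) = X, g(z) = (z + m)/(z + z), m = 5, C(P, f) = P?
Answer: 13235/12 ≈ 1102.9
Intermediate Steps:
L = 29/12 (L = 3*(¼) - 5*(-⅓) = ¾ + 5/3 = 29/12 ≈ 2.4167)
g(z) = (5 + z)/(2*z) (g(z) = (z + 5)/(z + z) = (5 + z)/((2*z)) = (5 + z)*(1/(2*z)) = (5 + z)/(2*z))
Y(Q) = 131/84 (Y(Q) = -6/7 + 29/12 = 131/84)
C(7, 12)*(Y(g(6)) + 156) = 7*(131/84 + 156) = 7*(13235/84) = 13235/12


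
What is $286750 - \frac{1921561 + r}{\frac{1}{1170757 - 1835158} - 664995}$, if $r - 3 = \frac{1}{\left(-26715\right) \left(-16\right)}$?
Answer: $\frac{2578768322766780809741}{8992998558581440} \approx 2.8675 \cdot 10^{5}$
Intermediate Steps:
$r = \frac{1282321}{427440}$ ($r = 3 + \frac{1}{\left(-26715\right) \left(-16\right)} = 3 + \frac{1}{427440} = \frac{1282321}{427440} \approx 3.0$)
$286750 - \frac{1921561 + r}{\frac{1}{1170757 - 1835158} - 664995} = 286750 - \frac{1921561 + \frac{1282321}{427440}}{\frac{1}{1170757 - 1835158} - 664995} = 286750 - \frac{821353316161}{427440 \left(\frac{1}{-664401} - 664995\right)} = 286750 - \frac{821353316161}{427440 \left(- \frac{1}{664401} - 664995\right)} = 286750 - \frac{821353316161}{427440 \left(- \frac{441823342996}{664401}\right)} = 286750 - \frac{821353316161}{427440} \left(- \frac{664401}{441823342996}\right) = 286750 - - \frac{25986093552889741}{8992998558581440} = 286750 + \frac{25986093552889741}{8992998558581440} = \frac{2578768322766780809741}{8992998558581440}$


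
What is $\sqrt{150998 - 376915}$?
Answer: $i \sqrt{225917} \approx 475.31 i$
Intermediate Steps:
$\sqrt{150998 - 376915} = \sqrt{-225917} = i \sqrt{225917}$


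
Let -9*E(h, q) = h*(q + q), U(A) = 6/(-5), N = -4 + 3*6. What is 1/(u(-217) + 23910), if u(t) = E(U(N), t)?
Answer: 15/357782 ≈ 4.1925e-5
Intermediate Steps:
N = 14 (N = -4 + 18 = 14)
U(A) = -6/5 (U(A) = 6*(-1/5) = -6/5)
E(h, q) = -2*h*q/9 (E(h, q) = -h*(q + q)/9 = -h*2*q/9 = -2*h*q/9)
u(t) = 4*t/15 (u(t) = -2/9*(-6/5)*t = 4*t/15)
1/(u(-217) + 23910) = 1/((4/15)*(-217) + 23910) = 1/(-868/15 + 23910) = 1/(357782/15) = 15/357782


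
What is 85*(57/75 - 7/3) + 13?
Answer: -1811/15 ≈ -120.73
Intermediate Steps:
85*(57/75 - 7/3) + 13 = 85*(57*(1/75) - 7*⅓) + 13 = 85*(19/25 - 7/3) + 13 = 85*(-118/75) + 13 = -2006/15 + 13 = -1811/15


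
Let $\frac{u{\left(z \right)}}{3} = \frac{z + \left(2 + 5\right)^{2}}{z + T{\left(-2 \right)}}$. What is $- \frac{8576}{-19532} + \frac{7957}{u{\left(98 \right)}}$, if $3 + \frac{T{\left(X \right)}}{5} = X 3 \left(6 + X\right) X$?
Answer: $\frac{12550797517}{2153403} \approx 5828.4$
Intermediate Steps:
$T{\left(X \right)} = -15 + 5 X^{2} \left(18 + 3 X\right)$ ($T{\left(X \right)} = -15 + 5 X 3 \left(6 + X\right) X = -15 + 5 X \left(18 + 3 X\right) X = -15 + 5 X^{2} \left(18 + 3 X\right)$)
$u{\left(z \right)} = \frac{3 \left(49 + z\right)}{225 + z}$ ($u{\left(z \right)} = 3 \frac{z + \left(2 + 5\right)^{2}}{z + \left(-15 + 15 \left(-2\right)^{3} + 90 \left(-2\right)^{2}\right)} = 3 \frac{z + 7^{2}}{z + \left(-15 + 15 \left(-8\right) + 90 \cdot 4\right)} = 3 \frac{z + 49}{z - -225} = 3 \frac{49 + z}{z + 225} = 3 \frac{49 + z}{225 + z} = \frac{3 \left(49 + z\right)}{225 + z}$)
$- \frac{8576}{-19532} + \frac{7957}{u{\left(98 \right)}} = - \frac{8576}{-19532} + \frac{7957}{3 \frac{1}{225 + 98} \left(49 + 98\right)} = \left(-8576\right) \left(- \frac{1}{19532}\right) + \frac{7957}{3 \cdot \frac{1}{323} \cdot 147} = \frac{2144}{4883} + \frac{7957}{3 \cdot \frac{1}{323} \cdot 147} = \frac{2144}{4883} + \frac{7957}{\frac{441}{323}} = \frac{2144}{4883} + 7957 \cdot \frac{323}{441} = \frac{2144}{4883} + \frac{2570111}{441} = \frac{12550797517}{2153403}$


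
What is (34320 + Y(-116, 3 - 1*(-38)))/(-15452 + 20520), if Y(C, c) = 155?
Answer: 4925/724 ≈ 6.8025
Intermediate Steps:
(34320 + Y(-116, 3 - 1*(-38)))/(-15452 + 20520) = (34320 + 155)/(-15452 + 20520) = 34475/5068 = 34475*(1/5068) = 4925/724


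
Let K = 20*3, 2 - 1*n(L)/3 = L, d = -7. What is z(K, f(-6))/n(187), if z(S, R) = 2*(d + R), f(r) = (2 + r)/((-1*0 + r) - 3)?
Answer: 118/4995 ≈ 0.023624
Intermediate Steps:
n(L) = 6 - 3*L
K = 60
f(r) = (2 + r)/(-3 + r) (f(r) = (2 + r)/((0 + r) - 3) = (2 + r)/(r - 3) = (2 + r)/(-3 + r))
z(S, R) = -14 + 2*R (z(S, R) = 2*(-7 + R) = -14 + 2*R)
z(K, f(-6))/n(187) = (-14 + 2*((2 - 6)/(-3 - 6)))/(6 - 3*187) = (-14 + 2*(-4/(-9)))/(6 - 561) = (-14 + 2*(-⅑*(-4)))/(-555) = (-14 + 2*(4/9))*(-1/555) = (-14 + 8/9)*(-1/555) = -118/9*(-1/555) = 118/4995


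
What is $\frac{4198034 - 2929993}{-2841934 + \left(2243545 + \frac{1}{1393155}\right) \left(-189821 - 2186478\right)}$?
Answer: $- \frac{1766577659355}{7427378215743946094} \approx -2.3785 \cdot 10^{-7}$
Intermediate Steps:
$\frac{4198034 - 2929993}{-2841934 + \left(2243545 + \frac{1}{1393155}\right) \left(-189821 - 2186478\right)} = \frac{1268041}{-2841934 + \left(2243545 + \frac{1}{1393155}\right) \left(-2376299\right)} = \frac{1268041}{-2841934 + \frac{3125605934476}{1393155} \left(-2376299\right)} = \frac{1268041}{-2841934 - \frac{7427374256489384324}{1393155}} = \frac{1268041}{- \frac{7427378215743946094}{1393155}} = 1268041 \left(- \frac{1393155}{7427378215743946094}\right) = - \frac{1766577659355}{7427378215743946094}$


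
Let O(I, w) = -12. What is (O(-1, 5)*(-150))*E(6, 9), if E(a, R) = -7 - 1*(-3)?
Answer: -7200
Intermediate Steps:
E(a, R) = -4 (E(a, R) = -7 + 3 = -4)
(O(-1, 5)*(-150))*E(6, 9) = -12*(-150)*(-4) = 1800*(-4) = -7200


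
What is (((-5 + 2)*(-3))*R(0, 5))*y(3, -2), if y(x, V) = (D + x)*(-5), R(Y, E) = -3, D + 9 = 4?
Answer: -270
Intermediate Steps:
D = -5 (D = -9 + 4 = -5)
y(x, V) = 25 - 5*x (y(x, V) = (-5 + x)*(-5) = 25 - 5*x)
(((-5 + 2)*(-3))*R(0, 5))*y(3, -2) = (((-5 + 2)*(-3))*(-3))*(25 - 5*3) = (-3*(-3)*(-3))*(25 - 15) = (9*(-3))*10 = -27*10 = -270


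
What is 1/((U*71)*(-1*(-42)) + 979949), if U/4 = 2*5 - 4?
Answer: 1/1051517 ≈ 9.5101e-7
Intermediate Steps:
U = 24 (U = 4*(2*5 - 4) = 4*(10 - 4) = 4*6 = 24)
1/((U*71)*(-1*(-42)) + 979949) = 1/((24*71)*(-1*(-42)) + 979949) = 1/(1704*42 + 979949) = 1/(71568 + 979949) = 1/1051517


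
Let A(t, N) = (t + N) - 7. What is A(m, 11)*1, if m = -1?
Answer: 3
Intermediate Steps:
A(t, N) = -7 + N + t (A(t, N) = (N + t) - 7 = -7 + N + t)
A(m, 11)*1 = (-7 + 11 - 1)*1 = 3*1 = 3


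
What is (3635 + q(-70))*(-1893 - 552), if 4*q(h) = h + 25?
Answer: -35440275/4 ≈ -8.8601e+6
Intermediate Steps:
q(h) = 25/4 + h/4 (q(h) = (h + 25)/4 = (25 + h)/4 = 25/4 + h/4)
(3635 + q(-70))*(-1893 - 552) = (3635 + (25/4 + (¼)*(-70)))*(-1893 - 552) = (3635 + (25/4 - 35/2))*(-2445) = (3635 - 45/4)*(-2445) = (14495/4)*(-2445) = -35440275/4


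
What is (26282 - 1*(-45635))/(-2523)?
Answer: -71917/2523 ≈ -28.505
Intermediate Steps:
(26282 - 1*(-45635))/(-2523) = (26282 + 45635)*(-1/2523) = 71917*(-1/2523) = -71917/2523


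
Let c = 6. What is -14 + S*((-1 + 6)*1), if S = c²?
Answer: 166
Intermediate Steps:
S = 36 (S = 6² = 36)
-14 + S*((-1 + 6)*1) = -14 + 36*((-1 + 6)*1) = -14 + 36*(5*1) = -14 + 36*5 = -14 + 180 = 166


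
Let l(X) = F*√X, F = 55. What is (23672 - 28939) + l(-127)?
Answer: -5267 + 55*I*√127 ≈ -5267.0 + 619.82*I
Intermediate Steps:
l(X) = 55*√X
(23672 - 28939) + l(-127) = (23672 - 28939) + 55*√(-127) = -5267 + 55*(I*√127) = -5267 + 55*I*√127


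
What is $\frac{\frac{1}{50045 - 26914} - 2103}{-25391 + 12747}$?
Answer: $\frac{12161123}{73117091} \approx 0.16632$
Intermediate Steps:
$\frac{\frac{1}{50045 - 26914} - 2103}{-25391 + 12747} = \frac{\frac{1}{23131} - 2103}{-12644} = \left(\frac{1}{23131} - 2103\right) \left(- \frac{1}{12644}\right) = \left(- \frac{48644492}{23131}\right) \left(- \frac{1}{12644}\right) = \frac{12161123}{73117091}$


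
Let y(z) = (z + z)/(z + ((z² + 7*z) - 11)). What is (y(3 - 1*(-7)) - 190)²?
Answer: 1029768100/28561 ≈ 36055.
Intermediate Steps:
y(z) = 2*z/(-11 + z² + 8*z) (y(z) = (2*z)/(z + (-11 + z² + 7*z)) = (2*z)/(-11 + z² + 8*z) = 2*z/(-11 + z² + 8*z))
(y(3 - 1*(-7)) - 190)² = (2*(3 - 1*(-7))/(-11 + (3 - 1*(-7))² + 8*(3 - 1*(-7))) - 190)² = (2*(3 + 7)/(-11 + (3 + 7)² + 8*(3 + 7)) - 190)² = (2*10/(-11 + 10² + 8*10) - 190)² = (2*10/(-11 + 100 + 80) - 190)² = (2*10/169 - 190)² = (2*10*(1/169) - 190)² = (20/169 - 190)² = (-32090/169)² = 1029768100/28561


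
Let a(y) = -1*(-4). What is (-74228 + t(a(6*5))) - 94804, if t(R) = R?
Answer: -169028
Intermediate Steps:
a(y) = 4
(-74228 + t(a(6*5))) - 94804 = (-74228 + 4) - 94804 = -74224 - 94804 = -169028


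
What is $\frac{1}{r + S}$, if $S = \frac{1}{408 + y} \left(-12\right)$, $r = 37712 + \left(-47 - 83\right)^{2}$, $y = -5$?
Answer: $\frac{403}{22008624} \approx 1.8311 \cdot 10^{-5}$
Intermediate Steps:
$r = 54612$ ($r = 37712 + \left(-130\right)^{2} = 37712 + 16900 = 54612$)
$S = - \frac{12}{403}$ ($S = \frac{1}{408 - 5} \left(-12\right) = \frac{1}{403} \left(-12\right) = - \frac{12}{403} \approx -0.029777$)
$\frac{1}{r + S} = \frac{1}{54612 - \frac{12}{403}} = \frac{1}{\frac{22008624}{403}} = \frac{403}{22008624}$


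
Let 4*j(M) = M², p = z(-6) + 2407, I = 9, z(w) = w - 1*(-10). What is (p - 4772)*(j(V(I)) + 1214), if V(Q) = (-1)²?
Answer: -11467377/4 ≈ -2.8668e+6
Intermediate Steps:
z(w) = 10 + w (z(w) = w + 10 = 10 + w)
V(Q) = 1
p = 2411 (p = (10 - 6) + 2407 = 4 + 2407 = 2411)
j(M) = M²/4
(p - 4772)*(j(V(I)) + 1214) = (2411 - 4772)*((¼)*1² + 1214) = -2361*((¼)*1 + 1214) = -2361*(¼ + 1214) = -2361*4857/4 = -11467377/4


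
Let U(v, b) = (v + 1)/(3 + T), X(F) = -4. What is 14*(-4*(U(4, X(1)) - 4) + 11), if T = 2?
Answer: 322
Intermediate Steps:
U(v, b) = ⅕ + v/5 (U(v, b) = (v + 1)/(3 + 2) = (1 + v)/5 = (1 + v)*(⅕) = ⅕ + v/5)
14*(-4*(U(4, X(1)) - 4) + 11) = 14*(-4*((⅕ + (⅕)*4) - 4) + 11) = 14*(-4*((⅕ + ⅘) - 4) + 11) = 14*(-4*(1 - 4) + 11) = 14*(-4*(-3) + 11) = 14*(12 + 11) = 14*23 = 322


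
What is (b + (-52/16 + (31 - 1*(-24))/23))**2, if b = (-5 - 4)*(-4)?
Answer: 10452289/8464 ≈ 1234.9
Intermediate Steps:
b = 36 (b = -9*(-4) = 36)
(b + (-52/16 + (31 - 1*(-24))/23))**2 = (36 + (-52/16 + (31 - 1*(-24))/23))**2 = (36 + (-52*1/16 + (31 + 24)*(1/23)))**2 = (36 + (-13/4 + 55*(1/23)))**2 = (36 + (-13/4 + 55/23))**2 = (36 - 79/92)**2 = (3233/92)**2 = 10452289/8464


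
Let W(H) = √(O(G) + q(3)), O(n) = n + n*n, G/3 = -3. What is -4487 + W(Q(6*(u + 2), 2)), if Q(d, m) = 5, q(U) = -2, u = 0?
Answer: -4487 + √70 ≈ -4478.6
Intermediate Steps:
G = -9 (G = 3*(-3) = -9)
O(n) = n + n²
W(H) = √70 (W(H) = √(-9*(1 - 9) - 2) = √(-9*(-8) - 2) = √(72 - 2) = √70)
-4487 + W(Q(6*(u + 2), 2)) = -4487 + √70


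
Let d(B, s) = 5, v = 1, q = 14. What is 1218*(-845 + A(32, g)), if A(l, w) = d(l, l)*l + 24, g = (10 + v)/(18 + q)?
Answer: -805098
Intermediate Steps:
g = 11/32 (g = (10 + 1)/(18 + 14) = 11/32 ≈ 0.34375)
A(l, w) = 24 + 5*l (A(l, w) = 5*l + 24 = 24 + 5*l)
1218*(-845 + A(32, g)) = 1218*(-845 + (24 + 5*32)) = 1218*(-845 + (24 + 160)) = 1218*(-845 + 184) = 1218*(-661) = -805098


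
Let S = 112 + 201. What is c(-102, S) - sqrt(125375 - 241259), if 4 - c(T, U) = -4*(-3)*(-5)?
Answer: 64 - 6*I*sqrt(3219) ≈ 64.0 - 340.42*I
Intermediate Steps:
S = 313
c(T, U) = 64 (c(T, U) = 4 - (-4*(-3))*(-5) = 4 - 12*(-5) = 4 - 1*(-60) = 4 + 60 = 64)
c(-102, S) - sqrt(125375 - 241259) = 64 - sqrt(125375 - 241259) = 64 - sqrt(-115884) = 64 - 6*I*sqrt(3219)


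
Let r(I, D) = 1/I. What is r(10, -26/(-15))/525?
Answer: 1/5250 ≈ 0.00019048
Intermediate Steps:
r(10, -26/(-15))/525 = 1/(10*525) = (⅒)*(1/525) = 1/5250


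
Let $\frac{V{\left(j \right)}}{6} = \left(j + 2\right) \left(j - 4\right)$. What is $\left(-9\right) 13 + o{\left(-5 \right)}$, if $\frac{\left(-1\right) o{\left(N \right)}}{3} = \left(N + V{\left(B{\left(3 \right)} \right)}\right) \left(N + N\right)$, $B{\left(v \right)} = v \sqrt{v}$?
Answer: $3153 - 1080 \sqrt{3} \approx 1282.4$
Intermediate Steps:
$B{\left(v \right)} = v^{\frac{3}{2}}$
$V{\left(j \right)} = 6 \left(-4 + j\right) \left(2 + j\right)$ ($V{\left(j \right)} = 6 \left(j + 2\right) \left(j - 4\right) = 6 \left(2 + j\right) \left(-4 + j\right) = 6 \left(-4 + j\right) \left(2 + j\right)$)
$o{\left(N \right)} = - 6 N \left(114 + N - 36 \sqrt{3}\right)$ ($o{\left(N \right)} = - 3 \left(N - \left(48 - 162 + 36 \sqrt{3}\right)\right) \left(N + N\right) = - 3 \left(N - \left(48 - 162 + 12 \cdot 3 \sqrt{3}\right)\right) 2 N = - 3 \left(N - \left(-114 + 36 \sqrt{3}\right)\right) 2 N = - 3 \left(N + \left(114 - 36 \sqrt{3}\right)\right) 2 N = - 3 \left(114 + N - 36 \sqrt{3}\right) 2 N = - 3 \cdot 2 N \left(114 + N - 36 \sqrt{3}\right) = - 6 N \left(114 + N - 36 \sqrt{3}\right)$)
$\left(-9\right) 13 + o{\left(-5 \right)} = \left(-9\right) 13 + 6 \left(-5\right) \left(-114 - -5 + 36 \sqrt{3}\right) = -117 + 6 \left(-5\right) \left(-114 + 5 + 36 \sqrt{3}\right) = -117 + 6 \left(-5\right) \left(-109 + 36 \sqrt{3}\right) = -117 + \left(3270 - 1080 \sqrt{3}\right) = 3153 - 1080 \sqrt{3}$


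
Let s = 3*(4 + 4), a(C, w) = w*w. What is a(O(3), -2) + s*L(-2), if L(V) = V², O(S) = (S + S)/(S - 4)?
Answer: 100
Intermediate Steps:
O(S) = 2*S/(-4 + S) (O(S) = (2*S)/(-4 + S) = 2*S/(-4 + S))
a(C, w) = w²
s = 24 (s = 3*8 = 24)
a(O(3), -2) + s*L(-2) = (-2)² + 24*(-2)² = 4 + 24*4 = 4 + 96 = 100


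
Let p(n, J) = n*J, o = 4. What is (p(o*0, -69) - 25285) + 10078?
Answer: -15207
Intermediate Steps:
p(n, J) = J*n
(p(o*0, -69) - 25285) + 10078 = (-276*0 - 25285) + 10078 = (-69*0 - 25285) + 10078 = (0 - 25285) + 10078 = -25285 + 10078 = -15207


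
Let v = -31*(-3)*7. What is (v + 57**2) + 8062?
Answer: 11962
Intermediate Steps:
v = 651 (v = 93*7 = 651)
(v + 57**2) + 8062 = (651 + 57**2) + 8062 = (651 + 3249) + 8062 = 3900 + 8062 = 11962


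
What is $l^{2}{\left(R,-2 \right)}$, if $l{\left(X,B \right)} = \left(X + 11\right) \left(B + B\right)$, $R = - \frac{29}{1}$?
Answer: $5184$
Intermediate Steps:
$R = -29$ ($R = \left(-29\right) 1 = -29$)
$l{\left(X,B \right)} = 2 B \left(11 + X\right)$ ($l{\left(X,B \right)} = \left(11 + X\right) 2 B = 2 B \left(11 + X\right)$)
$l^{2}{\left(R,-2 \right)} = \left(2 \left(-2\right) \left(11 - 29\right)\right)^{2} = \left(2 \left(-2\right) \left(-18\right)\right)^{2} = 72^{2} = 5184$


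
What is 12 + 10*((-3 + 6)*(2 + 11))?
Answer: 402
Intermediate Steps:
12 + 10*((-3 + 6)*(2 + 11)) = 12 + 10*(3*13) = 12 + 10*39 = 12 + 390 = 402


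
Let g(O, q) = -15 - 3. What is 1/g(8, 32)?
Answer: -1/18 ≈ -0.055556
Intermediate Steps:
g(O, q) = -18
1/g(8, 32) = 1/(-18) = -1/18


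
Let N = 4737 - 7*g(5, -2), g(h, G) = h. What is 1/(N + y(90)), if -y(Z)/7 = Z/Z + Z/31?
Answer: 31/144915 ≈ 0.00021392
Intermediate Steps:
y(Z) = -7 - 7*Z/31 (y(Z) = -7*(Z/Z + Z/31) = -7*(1 + Z*(1/31)) = -7*(1 + Z/31) = -7 - 7*Z/31)
N = 4702 (N = 4737 - 7*5 = 4737 - 1*35 = 4737 - 35 = 4702)
1/(N + y(90)) = 1/(4702 + (-7 - 7/31*90)) = 1/(4702 + (-7 - 630/31)) = 1/(4702 - 847/31) = 1/(144915/31) = 31/144915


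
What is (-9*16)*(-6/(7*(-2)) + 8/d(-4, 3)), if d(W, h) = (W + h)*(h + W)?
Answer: -8496/7 ≈ -1213.7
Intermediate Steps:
d(W, h) = (W + h)² (d(W, h) = (W + h)*(W + h) = (W + h)²)
(-9*16)*(-6/(7*(-2)) + 8/d(-4, 3)) = (-9*16)*(-6/(7*(-2)) + 8/((-4 + 3)²)) = -144*(-6/(-14) + 8/((-1)²)) = -144*(-6*(-1/14) + 8/1) = -144*(3/7 + 8*1) = -144*(3/7 + 8) = -144*59/7 = -8496/7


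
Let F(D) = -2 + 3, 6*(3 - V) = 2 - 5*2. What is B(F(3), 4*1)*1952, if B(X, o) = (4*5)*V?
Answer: 507520/3 ≈ 1.6917e+5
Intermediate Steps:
V = 13/3 (V = 3 - (2 - 5*2)/6 = 3 - (2 - 10)/6 = 3 - ⅙*(-8) = 3 + 4/3 = 13/3 ≈ 4.3333)
F(D) = 1
B(X, o) = 260/3 (B(X, o) = (4*5)*(13/3) = 20*(13/3) = 260/3)
B(F(3), 4*1)*1952 = (260/3)*1952 = 507520/3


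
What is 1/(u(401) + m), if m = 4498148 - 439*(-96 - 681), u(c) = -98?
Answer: 1/4839153 ≈ 2.0665e-7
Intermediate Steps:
m = 4839251 (m = 4498148 - 439*(-777) = 4498148 + 341103 = 4839251)
1/(u(401) + m) = 1/(-98 + 4839251) = 1/4839153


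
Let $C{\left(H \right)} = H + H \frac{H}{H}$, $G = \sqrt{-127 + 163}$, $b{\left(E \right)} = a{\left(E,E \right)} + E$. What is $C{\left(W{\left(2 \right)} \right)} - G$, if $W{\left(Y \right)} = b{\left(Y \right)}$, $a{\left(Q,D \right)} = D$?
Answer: $2$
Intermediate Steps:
$b{\left(E \right)} = 2 E$ ($b{\left(E \right)} = E + E = 2 E$)
$G = 6$ ($G = \sqrt{36} = 6$)
$W{\left(Y \right)} = 2 Y$
$C{\left(H \right)} = 2 H$ ($C{\left(H \right)} = H + H 1 = H + H = 2 H$)
$C{\left(W{\left(2 \right)} \right)} - G = 2 \cdot 2 \cdot 2 - 6 = 2 \cdot 4 - 6 = 8 - 6 = 2$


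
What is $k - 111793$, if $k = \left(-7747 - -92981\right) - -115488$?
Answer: $88929$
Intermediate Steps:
$k = 200722$ ($k = \left(-7747 + 92981\right) + 115488 = 85234 + 115488 = 200722$)
$k - 111793 = 200722 - 111793 = 88929$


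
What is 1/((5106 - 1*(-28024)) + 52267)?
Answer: 1/85397 ≈ 1.1710e-5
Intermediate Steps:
1/((5106 - 1*(-28024)) + 52267) = 1/((5106 + 28024) + 52267) = 1/(33130 + 52267) = 1/85397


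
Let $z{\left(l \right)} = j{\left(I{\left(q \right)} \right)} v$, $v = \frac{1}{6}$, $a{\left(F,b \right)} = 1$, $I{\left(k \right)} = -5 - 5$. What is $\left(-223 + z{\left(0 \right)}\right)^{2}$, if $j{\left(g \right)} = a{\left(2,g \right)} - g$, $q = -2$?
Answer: $\frac{1760929}{36} \approx 48915.0$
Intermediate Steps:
$I{\left(k \right)} = -10$ ($I{\left(k \right)} = -5 - 5 = -10$)
$j{\left(g \right)} = 1 - g$
$v = \frac{1}{6} \approx 0.16667$
$z{\left(l \right)} = \frac{11}{6}$ ($z{\left(l \right)} = \left(1 - -10\right) \frac{1}{6} = \left(1 + 10\right) \frac{1}{6} = 11 \cdot \frac{1}{6} = \frac{11}{6}$)
$\left(-223 + z{\left(0 \right)}\right)^{2} = \left(-223 + \frac{11}{6}\right)^{2} = \left(- \frac{1327}{6}\right)^{2} = \frac{1760929}{36}$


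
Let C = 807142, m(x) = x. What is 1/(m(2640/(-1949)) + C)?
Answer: 1949/1573117118 ≈ 1.2389e-6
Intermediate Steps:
1/(m(2640/(-1949)) + C) = 1/(2640/(-1949) + 807142) = 1/(2640*(-1/1949) + 807142) = 1/(-2640/1949 + 807142) = 1/(1573117118/1949) = 1949/1573117118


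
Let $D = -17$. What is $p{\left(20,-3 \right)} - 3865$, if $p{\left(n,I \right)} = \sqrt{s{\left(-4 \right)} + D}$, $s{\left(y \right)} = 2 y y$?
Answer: $-3865 + \sqrt{15} \approx -3861.1$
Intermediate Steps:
$s{\left(y \right)} = 2 y^{2}$
$p{\left(n,I \right)} = \sqrt{15}$ ($p{\left(n,I \right)} = \sqrt{2 \left(-4\right)^{2} - 17} = \sqrt{2 \cdot 16 - 17} = \sqrt{32 - 17} = \sqrt{15}$)
$p{\left(20,-3 \right)} - 3865 = \sqrt{15} - 3865 = -3865 + \sqrt{15}$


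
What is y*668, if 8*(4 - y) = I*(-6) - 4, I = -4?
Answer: 1002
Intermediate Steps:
y = 3/2 (y = 4 - (-4*(-6) - 4)/8 = 4 - (24 - 4)/8 = 4 - ⅛*20 = 4 - 5/2 = 3/2 ≈ 1.5000)
y*668 = (3/2)*668 = 1002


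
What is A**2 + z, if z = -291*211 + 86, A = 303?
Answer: 30494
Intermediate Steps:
z = -61315 (z = -61401 + 86 = -61315)
A**2 + z = 303**2 - 61315 = 91809 - 61315 = 30494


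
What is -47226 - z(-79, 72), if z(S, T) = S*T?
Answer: -41538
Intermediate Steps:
-47226 - z(-79, 72) = -47226 - (-79)*72 = -47226 - 1*(-5688) = -47226 + 5688 = -41538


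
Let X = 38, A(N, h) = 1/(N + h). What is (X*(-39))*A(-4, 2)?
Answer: 741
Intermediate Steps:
(X*(-39))*A(-4, 2) = (38*(-39))/(-4 + 2) = -1482/(-2) = -1482*(-½) = 741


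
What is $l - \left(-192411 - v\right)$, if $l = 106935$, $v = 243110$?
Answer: $542456$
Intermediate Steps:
$l - \left(-192411 - v\right) = 106935 - \left(-192411 - 243110\right) = 106935 - -435521 = 106935 + 435521 = 542456$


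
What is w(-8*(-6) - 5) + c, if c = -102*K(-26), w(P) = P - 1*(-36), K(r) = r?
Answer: 2731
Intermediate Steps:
w(P) = 36 + P (w(P) = P + 36 = 36 + P)
c = 2652 (c = -102*(-26) = 2652)
w(-8*(-6) - 5) + c = (36 + (-8*(-6) - 5)) + 2652 = (36 + (48 - 5)) + 2652 = (36 + 43) + 2652 = 79 + 2652 = 2731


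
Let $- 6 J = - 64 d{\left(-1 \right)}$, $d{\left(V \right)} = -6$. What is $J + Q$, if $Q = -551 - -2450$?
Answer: $1835$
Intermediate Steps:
$Q = 1899$ ($Q = -551 + 2450 = 1899$)
$J = -64$ ($J = - \frac{\left(-64\right) \left(-6\right)}{6} = \left(- \frac{1}{6}\right) 384 = -64$)
$J + Q = -64 + 1899 = 1835$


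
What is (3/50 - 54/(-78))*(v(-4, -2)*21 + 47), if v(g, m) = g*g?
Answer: 187287/650 ≈ 288.13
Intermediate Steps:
v(g, m) = g**2
(3/50 - 54/(-78))*(v(-4, -2)*21 + 47) = (3/50 - 54/(-78))*((-4)**2*21 + 47) = (3*(1/50) - 54*(-1/78))*(16*21 + 47) = (3/50 + 9/13)*(336 + 47) = (489/650)*383 = 187287/650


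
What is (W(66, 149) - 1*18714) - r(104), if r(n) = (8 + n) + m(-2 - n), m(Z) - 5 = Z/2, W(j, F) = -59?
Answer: -18837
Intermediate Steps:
m(Z) = 5 + Z/2
r(n) = 12 + n/2 (r(n) = (8 + n) + (5 + (-2 - n)/2) = (8 + n) + (5 + (-1 - n/2)) = (8 + n) + (4 - n/2) = 12 + n/2)
(W(66, 149) - 1*18714) - r(104) = (-59 - 1*18714) - (12 + (1/2)*104) = (-59 - 18714) - (12 + 52) = -18773 - 1*64 = -18773 - 64 = -18837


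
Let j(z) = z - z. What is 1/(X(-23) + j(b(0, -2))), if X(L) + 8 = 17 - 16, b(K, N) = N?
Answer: -⅐ ≈ -0.14286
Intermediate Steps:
X(L) = -7 (X(L) = -8 + (17 - 16) = -8 + 1 = -7)
j(z) = 0
1/(X(-23) + j(b(0, -2))) = 1/(-7 + 0) = 1/(-7) = -⅐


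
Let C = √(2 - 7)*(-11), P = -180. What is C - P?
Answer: 180 - 11*I*√5 ≈ 180.0 - 24.597*I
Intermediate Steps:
C = -11*I*√5 (C = √(-5)*(-11) = (I*√5)*(-11) = -11*I*√5 ≈ -24.597*I)
C - P = -11*I*√5 - 1*(-180) = -11*I*√5 + 180 = 180 - 11*I*√5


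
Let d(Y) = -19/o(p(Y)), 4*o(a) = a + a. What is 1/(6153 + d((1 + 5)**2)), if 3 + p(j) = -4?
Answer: 7/43109 ≈ 0.00016238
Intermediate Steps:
p(j) = -7 (p(j) = -3 - 4 = -7)
o(a) = a/2 (o(a) = (a + a)/4 = (2*a)/4 = a/2)
d(Y) = 38/7 (d(Y) = -19/((1/2)*(-7)) = -19/(-7/2) = -19*(-2/7) = 38/7)
1/(6153 + d((1 + 5)**2)) = 1/(6153 + 38/7) = 1/(43109/7) = 7/43109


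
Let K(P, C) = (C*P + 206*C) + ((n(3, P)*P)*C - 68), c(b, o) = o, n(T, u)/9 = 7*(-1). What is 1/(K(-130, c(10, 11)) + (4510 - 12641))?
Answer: 1/82727 ≈ 1.2088e-5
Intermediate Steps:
n(T, u) = -63 (n(T, u) = 9*(7*(-1)) = 9*(-7) = -63)
K(P, C) = -68 + 206*C - 62*C*P (K(P, C) = (C*P + 206*C) + ((-63*P)*C - 68) = (206*C + C*P) + (-63*C*P - 68) = (206*C + C*P) + (-68 - 63*C*P) = -68 + 206*C - 62*C*P)
1/(K(-130, c(10, 11)) + (4510 - 12641)) = 1/((-68 + 206*11 - 62*11*(-130)) + (4510 - 12641)) = 1/((-68 + 2266 + 88660) - 8131) = 1/(90858 - 8131) = 1/82727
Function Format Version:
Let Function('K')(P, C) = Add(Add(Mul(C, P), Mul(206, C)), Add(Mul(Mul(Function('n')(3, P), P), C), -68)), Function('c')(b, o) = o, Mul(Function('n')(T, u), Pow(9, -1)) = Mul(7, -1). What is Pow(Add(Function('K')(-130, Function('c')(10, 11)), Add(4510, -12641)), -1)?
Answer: Rational(1, 82727) ≈ 1.2088e-5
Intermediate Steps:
Function('n')(T, u) = -63 (Function('n')(T, u) = Mul(9, Mul(7, -1)) = Mul(9, -7) = -63)
Function('K')(P, C) = Add(-68, Mul(206, C), Mul(-62, C, P)) (Function('K')(P, C) = Add(Add(Mul(C, P), Mul(206, C)), Add(Mul(Mul(-63, P), C), -68)) = Add(Add(Mul(206, C), Mul(C, P)), Add(Mul(-63, C, P), -68)) = Add(Add(Mul(206, C), Mul(C, P)), Add(-68, Mul(-63, C, P))) = Add(-68, Mul(206, C), Mul(-62, C, P)))
Pow(Add(Function('K')(-130, Function('c')(10, 11)), Add(4510, -12641)), -1) = Pow(Add(Add(-68, Mul(206, 11), Mul(-62, 11, -130)), Add(4510, -12641)), -1) = Pow(Add(Add(-68, 2266, 88660), -8131), -1) = Pow(Add(90858, -8131), -1) = Pow(82727, -1) = Rational(1, 82727)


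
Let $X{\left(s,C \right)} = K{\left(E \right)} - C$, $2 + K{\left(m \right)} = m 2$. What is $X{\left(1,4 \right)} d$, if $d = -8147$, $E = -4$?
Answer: $114058$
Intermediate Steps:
$K{\left(m \right)} = -2 + 2 m$ ($K{\left(m \right)} = -2 + m 2 = -2 + 2 m$)
$X{\left(s,C \right)} = -10 - C$ ($X{\left(s,C \right)} = \left(-2 + 2 \left(-4\right)\right) - C = \left(-2 - 8\right) - C = -10 - C$)
$X{\left(1,4 \right)} d = \left(-10 - 4\right) \left(-8147\right) = \left(-14\right) \left(-8147\right) = 114058$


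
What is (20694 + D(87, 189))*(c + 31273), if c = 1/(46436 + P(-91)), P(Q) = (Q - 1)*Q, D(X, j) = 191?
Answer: 35797111067725/54808 ≈ 6.5314e+8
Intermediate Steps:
P(Q) = Q*(-1 + Q) (P(Q) = (-1 + Q)*Q = Q*(-1 + Q))
c = 1/54808 (c = 1/(46436 - 91*(-1 - 91)) = 1/(46436 - 91*(-92)) = 1/(46436 + 8372) = 1/54808 ≈ 1.8246e-5)
(20694 + D(87, 189))*(c + 31273) = (20694 + 191)*(1/54808 + 31273) = 20885*(1714010585/54808) = 35797111067725/54808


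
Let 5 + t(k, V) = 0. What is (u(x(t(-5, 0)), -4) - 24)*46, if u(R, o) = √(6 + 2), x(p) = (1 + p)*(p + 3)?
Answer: -1104 + 92*√2 ≈ -973.89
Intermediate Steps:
t(k, V) = -5 (t(k, V) = -5 + 0 = -5)
x(p) = (1 + p)*(3 + p)
u(R, o) = 2*√2 (u(R, o) = √8 = 2*√2)
(u(x(t(-5, 0)), -4) - 24)*46 = (2*√2 - 24)*46 = (-24 + 2*√2)*46 = -1104 + 92*√2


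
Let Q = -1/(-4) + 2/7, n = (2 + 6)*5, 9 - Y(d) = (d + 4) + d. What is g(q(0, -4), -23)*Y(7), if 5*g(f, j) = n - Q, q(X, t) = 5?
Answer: -1989/28 ≈ -71.036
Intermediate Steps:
Y(d) = 5 - 2*d (Y(d) = 9 - ((d + 4) + d) = 9 - ((4 + d) + d) = 9 - (4 + 2*d) = 9 + (-4 - 2*d) = 5 - 2*d)
n = 40 (n = 8*5 = 40)
Q = 15/28 (Q = -1*(-¼) + 2*(⅐) = ¼ + 2/7 = 15/28 ≈ 0.53571)
g(f, j) = 221/28 (g(f, j) = (40 - 1*15/28)/5 = (40 - 15/28)/5 = (⅕)*(1105/28) = 221/28)
g(q(0, -4), -23)*Y(7) = 221*(5 - 2*7)/28 = 221*(5 - 14)/28 = (221/28)*(-9) = -1989/28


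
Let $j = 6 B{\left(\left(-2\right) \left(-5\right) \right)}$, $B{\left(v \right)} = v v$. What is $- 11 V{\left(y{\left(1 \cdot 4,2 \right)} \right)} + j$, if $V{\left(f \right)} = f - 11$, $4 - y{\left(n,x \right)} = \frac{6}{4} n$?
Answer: $743$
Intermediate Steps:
$B{\left(v \right)} = v^{2}$
$y{\left(n,x \right)} = 4 - \frac{3 n}{2}$ ($y{\left(n,x \right)} = 4 - \frac{6}{4} n = 4 - 6 \cdot \frac{1}{4} n = 4 - \frac{3 n}{2}$)
$V{\left(f \right)} = -11 + f$
$j = 600$ ($j = 6 \left(\left(-2\right) \left(-5\right)\right)^{2} = 6 \cdot 10^{2} = 6 \cdot 100 = 600$)
$- 11 V{\left(y{\left(1 \cdot 4,2 \right)} \right)} + j = - 11 \left(-11 + \left(4 - \frac{3 \cdot 1 \cdot 4}{2}\right)\right) + 600 = - 11 \left(-11 + \left(4 - 6\right)\right) + 600 = - 11 \left(-11 - 2\right) + 600 = \left(-11\right) \left(-13\right) + 600 = 143 + 600 = 743$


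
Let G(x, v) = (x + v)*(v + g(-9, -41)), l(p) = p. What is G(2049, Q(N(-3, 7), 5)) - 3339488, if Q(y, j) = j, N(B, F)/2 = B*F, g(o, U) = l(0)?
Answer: -3329218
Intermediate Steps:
g(o, U) = 0
N(B, F) = 2*B*F (N(B, F) = 2*(B*F) = 2*B*F)
G(x, v) = v*(v + x) (G(x, v) = (x + v)*(v + 0) = (v + x)*v = v*(v + x))
G(2049, Q(N(-3, 7), 5)) - 3339488 = 5*(5 + 2049) - 3339488 = 5*2054 - 3339488 = 10270 - 3339488 = -3329218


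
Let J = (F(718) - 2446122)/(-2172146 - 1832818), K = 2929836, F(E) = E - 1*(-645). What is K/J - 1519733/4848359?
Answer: 56890096348528082189/11853069300481 ≈ 4.7996e+6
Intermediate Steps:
F(E) = 645 + E (F(E) = E + 645 = 645 + E)
J = 2444759/4004964 (J = ((645 + 718) - 2446122)/(-2172146 - 1832818) = (1363 - 2446122)/(-4004964) = -2444759*(-1/4004964) = 2444759/4004964 ≈ 0.61043)
K/J - 1519733/4848359 = 2929836/(2444759/4004964) - 1519733/4848359 = 2929836*(4004964/2444759) - 1519733*1/4848359 = 11733887705904/2444759 - 1519733/4848359 = 56890096348528082189/11853069300481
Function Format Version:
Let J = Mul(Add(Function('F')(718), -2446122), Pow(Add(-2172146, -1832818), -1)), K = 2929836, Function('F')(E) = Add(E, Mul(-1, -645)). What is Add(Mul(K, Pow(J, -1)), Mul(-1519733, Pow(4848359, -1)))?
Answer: Rational(56890096348528082189, 11853069300481) ≈ 4.7996e+6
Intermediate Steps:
Function('F')(E) = Add(645, E) (Function('F')(E) = Add(E, 645) = Add(645, E))
J = Rational(2444759, 4004964) (J = Mul(Add(Add(645, 718), -2446122), Pow(Add(-2172146, -1832818), -1)) = Mul(Add(1363, -2446122), Pow(-4004964, -1)) = Mul(-2444759, Rational(-1, 4004964)) = Rational(2444759, 4004964) ≈ 0.61043)
Add(Mul(K, Pow(J, -1)), Mul(-1519733, Pow(4848359, -1))) = Add(Mul(2929836, Pow(Rational(2444759, 4004964), -1)), Mul(-1519733, Pow(4848359, -1))) = Add(Mul(2929836, Rational(4004964, 2444759)), Mul(-1519733, Rational(1, 4848359))) = Add(Rational(11733887705904, 2444759), Rational(-1519733, 4848359)) = Rational(56890096348528082189, 11853069300481)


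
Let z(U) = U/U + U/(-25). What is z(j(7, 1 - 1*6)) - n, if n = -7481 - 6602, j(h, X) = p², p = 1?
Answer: 352099/25 ≈ 14084.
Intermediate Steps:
j(h, X) = 1 (j(h, X) = 1² = 1)
z(U) = 1 - U/25 (z(U) = 1 + U*(-1/25) = 1 - U/25)
n = -14083
z(j(7, 1 - 1*6)) - n = (1 - 1/25*1) - 1*(-14083) = (1 - 1/25) + 14083 = 24/25 + 14083 = 352099/25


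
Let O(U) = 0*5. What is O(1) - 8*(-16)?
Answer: 128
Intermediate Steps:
O(U) = 0
O(1) - 8*(-16) = 0 - 8*(-16) = 0 + 128 = 128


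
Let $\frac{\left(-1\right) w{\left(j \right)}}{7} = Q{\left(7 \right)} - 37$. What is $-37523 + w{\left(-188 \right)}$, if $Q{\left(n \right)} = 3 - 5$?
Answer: $-37250$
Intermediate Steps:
$Q{\left(n \right)} = -2$ ($Q{\left(n \right)} = 3 - 5 = -2$)
$w{\left(j \right)} = 273$ ($w{\left(j \right)} = - 7 \left(-2 - 37\right) = \left(-7\right) \left(-39\right) = 273$)
$-37523 + w{\left(-188 \right)} = -37523 + 273 = -37250$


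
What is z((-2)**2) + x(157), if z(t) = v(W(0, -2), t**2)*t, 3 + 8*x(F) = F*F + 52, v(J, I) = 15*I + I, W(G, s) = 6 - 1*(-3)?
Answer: 16445/4 ≈ 4111.3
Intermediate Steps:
W(G, s) = 9 (W(G, s) = 6 + 3 = 9)
v(J, I) = 16*I
x(F) = 49/8 + F**2/8 (x(F) = -3/8 + (F*F + 52)/8 = -3/8 + (F**2 + 52)/8 = -3/8 + (52 + F**2)/8 = -3/8 + (13/2 + F**2/8) = 49/8 + F**2/8)
z(t) = 16*t**3 (z(t) = (16*t**2)*t = 16*t**3)
z((-2)**2) + x(157) = 16*((-2)**2)**3 + (49/8 + (1/8)*157**2) = 16*4**3 + (49/8 + (1/8)*24649) = 16*64 + (49/8 + 24649/8) = 1024 + 12349/4 = 16445/4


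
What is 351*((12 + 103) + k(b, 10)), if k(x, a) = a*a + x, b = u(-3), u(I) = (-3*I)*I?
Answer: 65988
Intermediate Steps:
u(I) = -3*I²
b = -27 (b = -3*(-3)² = -3*9 = -27)
k(x, a) = x + a² (k(x, a) = a² + x = x + a²)
351*((12 + 103) + k(b, 10)) = 351*((12 + 103) + (-27 + 10²)) = 351*(115 + (-27 + 100)) = 351*(115 + 73) = 351*188 = 65988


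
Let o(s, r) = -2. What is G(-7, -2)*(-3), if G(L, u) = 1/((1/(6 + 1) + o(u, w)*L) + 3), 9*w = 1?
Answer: -7/40 ≈ -0.17500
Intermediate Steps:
w = ⅑ (w = (⅑)*1 = ⅑ ≈ 0.11111)
G(L, u) = 1/(22/7 - 2*L) (G(L, u) = 1/((1/(6 + 1) - 2*L) + 3) = 1/((1/7 - 2*L) + 3) = 1/((⅐ - 2*L) + 3) = 1/(22/7 - 2*L))
G(-7, -2)*(-3) = (7/(2*(11 - 7*(-7))))*(-3) = (7/(2*(11 + 49)))*(-3) = ((7/2)/60)*(-3) = ((7/2)*(1/60))*(-3) = (7/120)*(-3) = -7/40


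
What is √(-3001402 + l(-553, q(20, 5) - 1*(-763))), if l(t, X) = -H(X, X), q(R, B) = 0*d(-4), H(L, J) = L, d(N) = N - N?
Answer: I*√3002165 ≈ 1732.7*I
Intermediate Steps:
d(N) = 0
q(R, B) = 0 (q(R, B) = 0*0 = 0)
l(t, X) = -X
√(-3001402 + l(-553, q(20, 5) - 1*(-763))) = √(-3001402 - (0 - 1*(-763))) = √(-3001402 - (0 + 763)) = √(-3001402 - 1*763) = √(-3001402 - 763) = √(-3002165) = I*√3002165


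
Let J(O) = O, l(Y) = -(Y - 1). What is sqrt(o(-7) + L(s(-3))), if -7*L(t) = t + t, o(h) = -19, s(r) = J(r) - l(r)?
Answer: I*sqrt(17) ≈ 4.1231*I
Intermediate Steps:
l(Y) = 1 - Y (l(Y) = -(-1 + Y) = 1 - Y)
s(r) = -1 + 2*r (s(r) = r - (1 - r) = r + (-1 + r) = -1 + 2*r)
L(t) = -2*t/7 (L(t) = -(t + t)/7 = -2*t/7)
sqrt(o(-7) + L(s(-3))) = sqrt(-19 - 2*(-1 + 2*(-3))/7) = sqrt(-19 - 2*(-1 - 6)/7) = sqrt(-19 - 2/7*(-7)) = sqrt(-19 + 2) = sqrt(-17) = I*sqrt(17)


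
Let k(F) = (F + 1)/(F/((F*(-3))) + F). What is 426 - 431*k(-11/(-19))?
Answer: -16413/7 ≈ -2344.7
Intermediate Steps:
k(F) = (1 + F)/(-1/3 + F) (k(F) = (1 + F)/(F/((-3*F)) + F) = (1 + F)/(F*(-1/(3*F)) + F) = (1 + F)/(-1/3 + F))
426 - 431*k(-11/(-19)) = 426 - 1293*(1 - 11/(-19))/(-1 + 3*(-11/(-19))) = 426 - 1293*(1 - 11*(-1/19))/(-1 + 3*(-11*(-1/19))) = 426 - 1293*(1 + 11/19)/(-1 + 3*(11/19)) = 426 - 1293*30/((-1 + 33/19)*19) = 426 - 1293*30/(14/19*19) = 426 - 1293*19*30/(14*19) = 426 - 431*45/7 = 426 - 19395/7 = -16413/7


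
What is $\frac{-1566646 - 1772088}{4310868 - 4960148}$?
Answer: $\frac{1669367}{324640} \approx 5.1422$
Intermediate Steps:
$\frac{-1566646 - 1772088}{4310868 - 4960148} = \frac{-1566646 - 1772088}{-649280} = \left(-3338734\right) \left(- \frac{1}{649280}\right) = \frac{1669367}{324640}$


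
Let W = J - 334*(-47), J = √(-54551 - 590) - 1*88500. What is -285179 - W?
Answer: -212377 - I*√55141 ≈ -2.1238e+5 - 234.82*I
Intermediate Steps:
J = -88500 + I*√55141 (J = √(-55141) - 88500 = I*√55141 - 88500 = -88500 + I*√55141 ≈ -88500.0 + 234.82*I)
W = -72802 + I*√55141 (W = (-88500 + I*√55141) - 334*(-47) = (-88500 + I*√55141) - 1*(-15698) = (-88500 + I*√55141) + 15698 = -72802 + I*√55141 ≈ -72802.0 + 234.82*I)
-285179 - W = -285179 - (-72802 + I*√55141) = -285179 + (72802 - I*√55141) = -212377 - I*√55141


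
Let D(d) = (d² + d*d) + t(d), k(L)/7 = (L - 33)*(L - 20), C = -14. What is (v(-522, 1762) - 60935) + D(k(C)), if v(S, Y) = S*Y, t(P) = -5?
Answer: 249272488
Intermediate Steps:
k(L) = 7*(-33 + L)*(-20 + L) (k(L) = 7*((L - 33)*(L - 20)) = 7*((-33 + L)*(-20 + L)) = 7*(-33 + L)*(-20 + L))
D(d) = -5 + 2*d² (D(d) = (d² + d*d) - 5 = (d² + d²) - 5 = 2*d² - 5 = -5 + 2*d²)
(v(-522, 1762) - 60935) + D(k(C)) = (-522*1762 - 60935) + (-5 + 2*(4620 - 371*(-14) + 7*(-14)²)²) = (-919764 - 60935) + (-5 + 2*(4620 + 5194 + 7*196)²) = -980699 + (-5 + 2*(4620 + 5194 + 1372)²) = -980699 + (-5 + 2*11186²) = -980699 + (-5 + 2*125126596) = -980699 + (-5 + 250253192) = -980699 + 250253187 = 249272488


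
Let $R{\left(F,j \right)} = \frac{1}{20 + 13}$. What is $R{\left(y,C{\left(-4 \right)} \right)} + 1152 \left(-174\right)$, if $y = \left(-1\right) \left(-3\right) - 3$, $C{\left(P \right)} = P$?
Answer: $- \frac{6614783}{33} \approx -2.0045 \cdot 10^{5}$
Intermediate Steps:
$y = 0$ ($y = 3 - 3 = 0$)
$R{\left(F,j \right)} = \frac{1}{33}$
$R{\left(y,C{\left(-4 \right)} \right)} + 1152 \left(-174\right) = \frac{1}{33} + 1152 \left(-174\right) = \frac{1}{33} - 200448 = - \frac{6614783}{33}$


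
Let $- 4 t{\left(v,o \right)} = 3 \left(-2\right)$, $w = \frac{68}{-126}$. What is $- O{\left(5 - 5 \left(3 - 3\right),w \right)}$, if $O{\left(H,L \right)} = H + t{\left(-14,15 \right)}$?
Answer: $- \frac{13}{2} \approx -6.5$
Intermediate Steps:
$w = - \frac{34}{63}$ ($w = 68 \left(- \frac{1}{126}\right) = - \frac{34}{63} \approx -0.53968$)
$t{\left(v,o \right)} = \frac{3}{2}$ ($t{\left(v,o \right)} = - \frac{3 \left(-2\right)}{4} = \left(- \frac{1}{4}\right) \left(-6\right) = \frac{3}{2}$)
$O{\left(H,L \right)} = \frac{3}{2} + H$ ($O{\left(H,L \right)} = H + \frac{3}{2} = \frac{3}{2} + H$)
$- O{\left(5 - 5 \left(3 - 3\right),w \right)} = - (\frac{3}{2} + \left(5 - 5 \left(3 - 3\right)\right)) = - (\frac{3}{2} + \left(5 - 0\right)) = - (\frac{3}{2} + \left(5 + 0\right)) = - (\frac{3}{2} + 5) = \left(-1\right) \frac{13}{2} = - \frac{13}{2}$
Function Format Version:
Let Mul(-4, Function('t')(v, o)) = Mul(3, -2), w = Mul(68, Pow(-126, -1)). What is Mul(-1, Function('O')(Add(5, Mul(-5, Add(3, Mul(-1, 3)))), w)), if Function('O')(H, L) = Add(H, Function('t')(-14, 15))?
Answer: Rational(-13, 2) ≈ -6.5000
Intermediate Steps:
w = Rational(-34, 63) (w = Mul(68, Rational(-1, 126)) = Rational(-34, 63) ≈ -0.53968)
Function('t')(v, o) = Rational(3, 2) (Function('t')(v, o) = Mul(Rational(-1, 4), Mul(3, -2)) = Mul(Rational(-1, 4), -6) = Rational(3, 2))
Function('O')(H, L) = Add(Rational(3, 2), H) (Function('O')(H, L) = Add(H, Rational(3, 2)) = Add(Rational(3, 2), H))
Mul(-1, Function('O')(Add(5, Mul(-5, Add(3, Mul(-1, 3)))), w)) = Mul(-1, Add(Rational(3, 2), Add(5, Mul(-5, Add(3, Mul(-1, 3)))))) = Mul(-1, Add(Rational(3, 2), Add(5, Mul(-5, Add(3, -3))))) = Mul(-1, Add(Rational(3, 2), Add(5, Mul(-5, 0)))) = Mul(-1, Add(Rational(3, 2), Add(5, 0))) = Mul(-1, Add(Rational(3, 2), 5)) = Mul(-1, Rational(13, 2)) = Rational(-13, 2)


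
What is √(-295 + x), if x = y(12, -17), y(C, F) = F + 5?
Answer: I*√307 ≈ 17.521*I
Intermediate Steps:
y(C, F) = 5 + F
x = -12 (x = 5 - 17 = -12)
√(-295 + x) = √(-295 - 12) = √(-307) = I*√307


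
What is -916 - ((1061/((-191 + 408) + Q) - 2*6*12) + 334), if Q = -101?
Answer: -129357/116 ≈ -1115.1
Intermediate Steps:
-916 - ((1061/((-191 + 408) + Q) - 2*6*12) + 334) = -916 - ((1061/((-191 + 408) - 101) - 2*6*12) + 334) = -916 - ((1061/(217 - 101) - 12*12) + 334) = -916 - ((1061/116 - 144) + 334) = -916 - (-15643/116 + 334) = -916 - 1*23101/116 = -916 - 23101/116 = -129357/116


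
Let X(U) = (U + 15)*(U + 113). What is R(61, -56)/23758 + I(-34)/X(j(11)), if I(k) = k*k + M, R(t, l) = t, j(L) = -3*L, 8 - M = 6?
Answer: -2285327/2850960 ≈ -0.80160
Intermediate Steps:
M = 2 (M = 8 - 1*6 = 8 - 6 = 2)
X(U) = (15 + U)*(113 + U)
I(k) = 2 + k² (I(k) = k*k + 2 = k² + 2 = 2 + k²)
R(61, -56)/23758 + I(-34)/X(j(11)) = 61/23758 + (2 + (-34)²)/(1695 + (-3*11)² + 128*(-3*11)) = 61*(1/23758) + (2 + 1156)/(1695 + (-33)² + 128*(-33)) = 61/23758 + 1158/(1695 + 1089 - 4224) = 61/23758 + 1158/(-1440) = 61/23758 + 1158*(-1/1440) = 61/23758 - 193/240 = -2285327/2850960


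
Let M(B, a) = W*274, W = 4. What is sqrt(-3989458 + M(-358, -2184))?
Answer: I*sqrt(3988362) ≈ 1997.1*I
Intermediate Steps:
M(B, a) = 1096 (M(B, a) = 4*274 = 1096)
sqrt(-3989458 + M(-358, -2184)) = sqrt(-3989458 + 1096) = sqrt(-3988362) = I*sqrt(3988362)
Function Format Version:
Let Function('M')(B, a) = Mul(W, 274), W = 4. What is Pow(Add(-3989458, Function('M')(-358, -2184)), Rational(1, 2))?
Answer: Mul(I, Pow(3988362, Rational(1, 2))) ≈ Mul(1997.1, I)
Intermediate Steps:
Function('M')(B, a) = 1096 (Function('M')(B, a) = Mul(4, 274) = 1096)
Pow(Add(-3989458, Function('M')(-358, -2184)), Rational(1, 2)) = Pow(Add(-3989458, 1096), Rational(1, 2)) = Pow(-3988362, Rational(1, 2)) = Mul(I, Pow(3988362, Rational(1, 2)))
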